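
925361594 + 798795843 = 1724157437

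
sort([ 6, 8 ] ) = [ 6,8]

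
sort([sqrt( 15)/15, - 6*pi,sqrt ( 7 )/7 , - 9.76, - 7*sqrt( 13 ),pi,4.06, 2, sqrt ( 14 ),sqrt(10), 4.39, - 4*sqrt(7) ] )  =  [-7 * sqrt(13),-6 * pi, - 4*sqrt (7),-9.76,sqrt(15)/15, sqrt(7) /7,2,pi,sqrt (10 )  ,  sqrt(14), 4.06,4.39]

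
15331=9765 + 5566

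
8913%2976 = 2961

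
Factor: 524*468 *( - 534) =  - 130953888 = - 2^5 * 3^3*13^1*89^1*131^1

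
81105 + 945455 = 1026560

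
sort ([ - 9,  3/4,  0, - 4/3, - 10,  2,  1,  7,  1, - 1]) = [ - 10, - 9, - 4/3, - 1,  0,3/4, 1,  1,  2, 7 ]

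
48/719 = 48/719 = 0.07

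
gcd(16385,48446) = 1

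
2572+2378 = 4950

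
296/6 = 148/3 = 49.33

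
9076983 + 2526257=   11603240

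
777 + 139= 916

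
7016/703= 9+689/703 =9.98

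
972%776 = 196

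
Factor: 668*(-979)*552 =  - 2^5*3^1*11^1*23^1*89^1*167^1 = -  360992544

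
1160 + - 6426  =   - 5266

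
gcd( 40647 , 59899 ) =1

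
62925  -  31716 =31209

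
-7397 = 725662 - 733059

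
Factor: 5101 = 5101^1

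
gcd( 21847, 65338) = 7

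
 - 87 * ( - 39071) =3399177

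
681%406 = 275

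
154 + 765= 919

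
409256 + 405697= 814953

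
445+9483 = 9928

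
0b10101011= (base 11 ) 146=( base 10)171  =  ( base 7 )333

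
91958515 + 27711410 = 119669925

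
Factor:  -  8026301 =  - 29^1*59^1*4691^1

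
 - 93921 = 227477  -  321398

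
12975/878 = 12975/878 = 14.78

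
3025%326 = 91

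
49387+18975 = 68362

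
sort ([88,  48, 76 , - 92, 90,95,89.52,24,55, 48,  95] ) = [ - 92, 24,48,48, 55, 76, 88, 89.52, 90,95,95]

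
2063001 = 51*40451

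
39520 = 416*95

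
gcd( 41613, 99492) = 3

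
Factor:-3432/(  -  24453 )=8/57 = 2^3*3^( - 1 )*19^(-1) 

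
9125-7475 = 1650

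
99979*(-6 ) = - 599874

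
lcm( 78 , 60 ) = 780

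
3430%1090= 160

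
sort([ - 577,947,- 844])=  [ - 844, - 577,947]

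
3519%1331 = 857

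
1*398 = 398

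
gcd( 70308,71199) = 81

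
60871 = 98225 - 37354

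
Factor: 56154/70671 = 18718/23557 = 2^1*7^2*191^1 * 23557^( - 1)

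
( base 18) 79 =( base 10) 135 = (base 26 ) 55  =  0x87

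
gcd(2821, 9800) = 7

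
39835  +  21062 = 60897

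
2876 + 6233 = 9109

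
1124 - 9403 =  - 8279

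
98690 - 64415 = 34275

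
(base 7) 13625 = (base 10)3743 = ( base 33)3EE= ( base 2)111010011111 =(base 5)104433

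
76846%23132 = 7450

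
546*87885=47985210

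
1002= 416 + 586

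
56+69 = 125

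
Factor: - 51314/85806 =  - 3^ (-3 )*7^( - 1 )*227^(-1 )*25657^1 = - 25657/42903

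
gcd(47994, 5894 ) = 842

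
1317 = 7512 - 6195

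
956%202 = 148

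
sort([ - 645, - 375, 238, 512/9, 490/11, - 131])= [-645, - 375,-131, 490/11, 512/9, 238]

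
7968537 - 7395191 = 573346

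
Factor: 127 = 127^1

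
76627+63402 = 140029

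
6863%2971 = 921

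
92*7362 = 677304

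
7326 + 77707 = 85033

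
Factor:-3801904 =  - 2^4*237619^1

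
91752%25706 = 14634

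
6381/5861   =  1 + 520/5861 = 1.09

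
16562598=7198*2301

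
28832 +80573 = 109405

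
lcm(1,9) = 9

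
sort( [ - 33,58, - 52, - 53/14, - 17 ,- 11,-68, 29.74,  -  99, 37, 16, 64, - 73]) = [ - 99,-73,-68, - 52, - 33,-17,-11,-53/14, 16, 29.74, 37, 58, 64 ] 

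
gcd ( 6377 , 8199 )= 911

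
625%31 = 5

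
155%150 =5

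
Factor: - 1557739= - 1181^1*1319^1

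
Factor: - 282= - 2^1 * 3^1*47^1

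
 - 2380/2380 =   -  1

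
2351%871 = 609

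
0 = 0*3756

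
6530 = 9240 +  - 2710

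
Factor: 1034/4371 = 22/93 = 2^1 * 3^( - 1)*11^1*31^( -1)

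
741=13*57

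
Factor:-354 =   -  2^1*3^1*59^1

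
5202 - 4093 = 1109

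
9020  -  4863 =4157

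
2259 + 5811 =8070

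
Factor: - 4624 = -2^4*17^2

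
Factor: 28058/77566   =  14029^1 * 38783^ ( - 1 ) = 14029/38783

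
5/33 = 5/33 = 0.15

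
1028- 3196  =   - 2168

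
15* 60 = 900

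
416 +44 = 460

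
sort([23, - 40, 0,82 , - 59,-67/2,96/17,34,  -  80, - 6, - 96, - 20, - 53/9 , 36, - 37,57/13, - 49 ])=[-96 ,-80, - 59, - 49, - 40 , - 37, - 67/2, - 20,-6, - 53/9,0,57/13,  96/17, 23 , 34,36,82]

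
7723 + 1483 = 9206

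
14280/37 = 385  +  35/37 = 385.95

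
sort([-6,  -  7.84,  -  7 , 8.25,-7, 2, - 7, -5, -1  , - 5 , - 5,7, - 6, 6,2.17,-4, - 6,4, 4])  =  [ - 7.84, - 7, - 7, - 7, - 6,  -  6, - 6,-5 , - 5, - 5 , - 4, - 1,2, 2.17, 4,4,6, 7, 8.25 ]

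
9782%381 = 257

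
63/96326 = 63/96326 = 0.00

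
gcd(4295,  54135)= 5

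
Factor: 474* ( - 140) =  - 2^3 * 3^1*5^1*7^1*79^1 =- 66360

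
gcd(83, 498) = 83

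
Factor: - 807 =-3^1*269^1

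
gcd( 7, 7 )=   7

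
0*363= 0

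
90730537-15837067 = 74893470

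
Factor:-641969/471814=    - 2^( - 1)*7^(- 1 )*67^(- 1)*503^( -1) * 641969^1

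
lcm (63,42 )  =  126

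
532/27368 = 133/6842 = 0.02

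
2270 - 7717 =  - 5447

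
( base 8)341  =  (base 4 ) 3201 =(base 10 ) 225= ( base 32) 71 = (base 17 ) D4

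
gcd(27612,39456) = 36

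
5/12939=5/12939 = 0.00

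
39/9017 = 39/9017 = 0.00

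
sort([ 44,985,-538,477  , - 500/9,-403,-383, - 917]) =[ - 917 , -538, -403, - 383,  -  500/9,  44,477,985 ] 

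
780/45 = 52/3  =  17.33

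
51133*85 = 4346305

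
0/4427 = 0 = 0.00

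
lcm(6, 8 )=24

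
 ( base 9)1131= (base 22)1g2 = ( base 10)838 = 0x346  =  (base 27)141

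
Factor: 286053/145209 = 983/499 = 499^( - 1 )*983^1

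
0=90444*0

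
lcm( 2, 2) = 2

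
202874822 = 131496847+71377975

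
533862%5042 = 4452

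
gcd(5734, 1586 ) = 122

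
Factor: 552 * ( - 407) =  - 2^3*3^1*11^1 * 23^1*37^1 = - 224664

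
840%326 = 188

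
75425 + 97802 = 173227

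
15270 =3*5090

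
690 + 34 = 724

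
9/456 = 3/152  =  0.02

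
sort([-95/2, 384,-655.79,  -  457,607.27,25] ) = [ - 655.79, - 457, - 95/2,25 , 384,607.27]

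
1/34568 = 1/34568 = 0.00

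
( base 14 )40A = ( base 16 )31A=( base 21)1GH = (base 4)30122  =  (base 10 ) 794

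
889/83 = 889/83 = 10.71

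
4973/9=552 + 5/9  =  552.56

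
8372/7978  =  1 + 197/3989= 1.05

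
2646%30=6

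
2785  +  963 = 3748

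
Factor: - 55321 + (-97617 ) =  - 2^1*47^1*1627^1 =- 152938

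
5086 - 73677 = -68591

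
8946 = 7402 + 1544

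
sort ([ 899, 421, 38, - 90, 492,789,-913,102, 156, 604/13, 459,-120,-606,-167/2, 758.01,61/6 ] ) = [-913,-606 , -120, - 90,-167/2,61/6,38,604/13,102, 156  ,  421,459,492, 758.01, 789, 899]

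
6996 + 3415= 10411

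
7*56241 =393687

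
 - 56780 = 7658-64438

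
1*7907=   7907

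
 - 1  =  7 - 8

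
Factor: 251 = 251^1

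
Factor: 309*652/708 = 59^( - 1)*103^1*163^1 = 16789/59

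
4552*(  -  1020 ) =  - 4643040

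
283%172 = 111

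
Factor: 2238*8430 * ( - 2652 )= - 2^4 * 3^3*5^1*13^1*17^1* 281^1*373^1  =  -50033533680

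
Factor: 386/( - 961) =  - 2^1 * 31^(-2 )*193^1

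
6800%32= 16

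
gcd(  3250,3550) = 50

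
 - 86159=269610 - 355769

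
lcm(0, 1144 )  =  0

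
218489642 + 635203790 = 853693432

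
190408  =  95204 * 2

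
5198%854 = 74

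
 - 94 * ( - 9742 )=915748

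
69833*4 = 279332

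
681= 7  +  674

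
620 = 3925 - 3305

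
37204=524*71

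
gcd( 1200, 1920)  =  240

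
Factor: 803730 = 2^1*3^1*  5^1*73^1*367^1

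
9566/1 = 9566= 9566.00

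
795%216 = 147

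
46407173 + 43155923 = 89563096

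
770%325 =120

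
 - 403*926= - 373178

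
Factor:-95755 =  - 5^1*11^1*1741^1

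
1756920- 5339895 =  - 3582975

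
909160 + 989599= 1898759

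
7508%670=138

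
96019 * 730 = 70093870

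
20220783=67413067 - 47192284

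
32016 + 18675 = 50691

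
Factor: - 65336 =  - 2^3*8167^1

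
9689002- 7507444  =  2181558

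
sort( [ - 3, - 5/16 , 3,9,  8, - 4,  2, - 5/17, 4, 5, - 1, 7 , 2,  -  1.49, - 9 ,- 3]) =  [ - 9, - 4,-3, - 3, - 1.49, - 1, - 5/16,-5/17, 2 , 2,3,4,5,7, 8,  9 ] 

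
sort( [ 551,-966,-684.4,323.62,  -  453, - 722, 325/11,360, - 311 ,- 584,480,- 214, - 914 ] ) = [ - 966 , - 914, - 722, - 684.4, - 584, - 453 , - 311, - 214,325/11,  323.62,360,480, 551 ] 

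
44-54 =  - 10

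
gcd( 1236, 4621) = 1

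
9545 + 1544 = 11089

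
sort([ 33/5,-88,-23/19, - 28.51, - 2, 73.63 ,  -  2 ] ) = [-88,-28.51, - 2,-2,-23/19, 33/5, 73.63]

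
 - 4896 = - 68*72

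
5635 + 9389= 15024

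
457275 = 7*65325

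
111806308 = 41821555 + 69984753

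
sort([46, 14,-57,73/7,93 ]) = [ - 57,73/7, 14,46, 93] 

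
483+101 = 584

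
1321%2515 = 1321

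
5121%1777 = 1567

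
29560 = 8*3695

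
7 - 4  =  3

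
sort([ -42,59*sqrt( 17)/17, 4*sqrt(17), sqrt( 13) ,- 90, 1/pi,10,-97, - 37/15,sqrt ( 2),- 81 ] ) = [-97 ,-90, - 81, - 42, - 37/15,1/pi, sqrt(2) , sqrt( 13 ) , 10,59 * sqrt( 17)/17,4*sqrt(17)]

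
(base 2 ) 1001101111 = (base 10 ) 623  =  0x26f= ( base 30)kn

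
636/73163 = 636/73163 = 0.01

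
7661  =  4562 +3099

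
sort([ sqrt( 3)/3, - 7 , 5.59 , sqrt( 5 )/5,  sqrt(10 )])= [ - 7,sqrt(5)/5,sqrt( 3 ) /3, sqrt( 10 ), 5.59]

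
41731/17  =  41731/17= 2454.76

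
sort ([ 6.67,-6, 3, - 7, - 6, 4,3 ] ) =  [ - 7, - 6 , - 6, 3  ,  3,4,6.67]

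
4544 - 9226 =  - 4682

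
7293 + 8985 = 16278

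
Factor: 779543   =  779543^1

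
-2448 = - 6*408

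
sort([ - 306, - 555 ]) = [-555, - 306 ] 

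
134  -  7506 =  - 7372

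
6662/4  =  3331/2=1665.50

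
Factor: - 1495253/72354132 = - 2^ ( - 2)*3^( - 2)*23^1*379^( - 1)*5303^( - 1) * 65011^1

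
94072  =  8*11759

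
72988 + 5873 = 78861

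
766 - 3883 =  - 3117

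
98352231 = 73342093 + 25010138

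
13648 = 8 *1706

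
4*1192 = 4768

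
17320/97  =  17320/97 = 178.56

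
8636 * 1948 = 16822928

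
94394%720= 74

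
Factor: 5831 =7^3*17^1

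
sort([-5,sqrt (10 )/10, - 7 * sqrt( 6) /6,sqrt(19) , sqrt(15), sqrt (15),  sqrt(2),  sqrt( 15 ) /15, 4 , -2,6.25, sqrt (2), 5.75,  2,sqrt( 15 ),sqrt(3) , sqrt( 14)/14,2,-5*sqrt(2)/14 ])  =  [ - 5, -7*sqrt (6)/6, - 2, - 5*sqrt(2 )/14,sqrt( 15)/15,sqrt ( 14)/14,sqrt (10)/10,sqrt(2 ) , sqrt(2 ), sqrt(3),2,2,sqrt ( 15 ), sqrt(15), sqrt(15 ), 4,sqrt ( 19 ),  5.75,6.25 ] 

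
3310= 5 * 662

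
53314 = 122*437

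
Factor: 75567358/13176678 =3^( - 1) * 811^1*46589^1*2196113^(  -  1 ) = 37783679/6588339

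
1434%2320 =1434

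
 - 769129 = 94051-863180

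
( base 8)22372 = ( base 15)2c11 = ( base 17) 1FCE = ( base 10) 9466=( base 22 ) jc6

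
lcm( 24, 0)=0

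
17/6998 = 17/6998 = 0.00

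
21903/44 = 497 + 35/44  =  497.80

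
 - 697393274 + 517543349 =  - 179849925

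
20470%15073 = 5397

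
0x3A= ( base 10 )58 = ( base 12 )4a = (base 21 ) 2G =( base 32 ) 1Q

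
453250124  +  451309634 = 904559758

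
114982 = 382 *301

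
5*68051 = 340255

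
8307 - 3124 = 5183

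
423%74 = 53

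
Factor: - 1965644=  -  2^2*59^1 * 8329^1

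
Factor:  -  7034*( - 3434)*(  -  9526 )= -2^3*11^1*17^1 *101^1*433^1*3517^1 = - 230098205656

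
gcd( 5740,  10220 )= 140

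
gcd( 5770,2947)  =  1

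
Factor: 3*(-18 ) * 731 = -2^1 *3^3*17^1*43^1 = - 39474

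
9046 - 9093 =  - 47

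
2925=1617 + 1308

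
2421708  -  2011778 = 409930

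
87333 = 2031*43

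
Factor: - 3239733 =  - 3^1*7^2 *22039^1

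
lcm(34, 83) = 2822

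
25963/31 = 25963/31 = 837.52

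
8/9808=1/1226 = 0.00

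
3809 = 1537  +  2272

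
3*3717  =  11151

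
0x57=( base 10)87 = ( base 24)3f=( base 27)36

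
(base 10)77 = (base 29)2J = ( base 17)49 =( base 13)5c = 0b1001101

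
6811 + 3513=10324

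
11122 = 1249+9873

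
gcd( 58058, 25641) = 77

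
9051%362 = 1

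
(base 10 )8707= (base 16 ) 2203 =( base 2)10001000000011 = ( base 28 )b2r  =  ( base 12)5057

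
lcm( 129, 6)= 258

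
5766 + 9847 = 15613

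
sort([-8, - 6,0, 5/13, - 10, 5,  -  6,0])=[ - 10,- 8, - 6, - 6,  0, 0, 5/13,5]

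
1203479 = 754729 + 448750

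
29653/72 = 29653/72 = 411.85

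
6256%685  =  91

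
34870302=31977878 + 2892424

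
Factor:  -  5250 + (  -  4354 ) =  - 2^2*7^4 = -9604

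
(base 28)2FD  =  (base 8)3721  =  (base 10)2001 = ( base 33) 1RL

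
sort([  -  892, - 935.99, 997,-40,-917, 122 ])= [-935.99, - 917,-892,-40 , 122, 997 ]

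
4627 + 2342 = 6969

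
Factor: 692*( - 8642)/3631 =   -  2^3*29^1*149^1*173^1*3631^( - 1)=- 5980264/3631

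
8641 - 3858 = 4783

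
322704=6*53784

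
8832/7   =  1261+5/7 = 1261.71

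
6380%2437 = 1506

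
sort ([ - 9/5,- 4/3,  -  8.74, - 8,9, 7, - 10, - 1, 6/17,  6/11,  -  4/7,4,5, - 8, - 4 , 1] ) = [ - 10, - 8.74, - 8, - 8, - 4,  -  9/5 ,-4/3, - 1, - 4/7, 6/17, 6/11,1, 4,5,7, 9] 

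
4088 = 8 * 511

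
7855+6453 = 14308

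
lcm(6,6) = 6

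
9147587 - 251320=8896267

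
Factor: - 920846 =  - 2^1*313^1*1471^1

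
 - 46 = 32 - 78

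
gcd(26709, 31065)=3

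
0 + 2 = 2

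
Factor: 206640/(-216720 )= - 41/43  =  - 41^1*43^( - 1) 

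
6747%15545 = 6747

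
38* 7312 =277856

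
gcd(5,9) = 1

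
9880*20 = 197600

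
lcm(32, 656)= 1312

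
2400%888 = 624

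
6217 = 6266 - 49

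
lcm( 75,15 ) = 75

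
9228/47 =9228/47 = 196.34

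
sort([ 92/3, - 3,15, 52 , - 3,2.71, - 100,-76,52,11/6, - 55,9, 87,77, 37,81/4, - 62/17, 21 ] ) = [ - 100, - 76, - 55, - 62/17, - 3 , - 3, 11/6,  2.71,9, 15,81/4 , 21, 92/3,  37, 52, 52, 77, 87]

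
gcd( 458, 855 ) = 1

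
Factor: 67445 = 5^1*7^1*41^1*47^1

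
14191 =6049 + 8142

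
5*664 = 3320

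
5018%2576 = 2442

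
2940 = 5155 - 2215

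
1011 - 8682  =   - 7671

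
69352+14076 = 83428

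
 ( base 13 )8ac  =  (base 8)2726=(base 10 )1494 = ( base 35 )17o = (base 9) 2040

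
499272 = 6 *83212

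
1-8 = -7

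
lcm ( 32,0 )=0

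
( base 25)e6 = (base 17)13g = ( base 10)356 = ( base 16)164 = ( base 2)101100100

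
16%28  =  16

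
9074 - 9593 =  - 519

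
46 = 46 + 0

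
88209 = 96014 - 7805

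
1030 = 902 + 128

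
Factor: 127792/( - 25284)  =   - 2^2* 3^ ( - 1 )*43^( - 1)*163^1 = - 652/129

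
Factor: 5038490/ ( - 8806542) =  -  2519245/4403271 = - 3^( - 1 ) * 5^1 * 31^ ( - 1) * 41^1*113^( - 1)*419^( - 1)*12289^1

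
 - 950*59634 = -56652300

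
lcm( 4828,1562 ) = 53108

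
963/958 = 963/958 = 1.01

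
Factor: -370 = -2^1*5^1*37^1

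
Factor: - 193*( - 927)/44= 178911/44 = 2^( - 2)*3^2*11^(-1 )*103^1*193^1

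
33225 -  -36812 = 70037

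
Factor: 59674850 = 2^1*5^2*1193497^1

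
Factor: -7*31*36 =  - 2^2*3^2 * 7^1*31^1 = - 7812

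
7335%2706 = 1923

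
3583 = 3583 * 1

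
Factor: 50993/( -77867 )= -50993^1*77867^(-1)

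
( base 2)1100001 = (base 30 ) 37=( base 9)117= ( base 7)166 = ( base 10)97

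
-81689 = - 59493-22196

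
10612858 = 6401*1658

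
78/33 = 26/11 = 2.36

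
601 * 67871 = 40790471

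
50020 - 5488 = 44532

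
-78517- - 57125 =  - 21392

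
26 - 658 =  - 632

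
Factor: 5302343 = 263^1*20161^1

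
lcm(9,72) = 72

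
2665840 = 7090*376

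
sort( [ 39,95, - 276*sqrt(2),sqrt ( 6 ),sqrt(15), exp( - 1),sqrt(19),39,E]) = [  -  276*sqrt( 2),exp( - 1 ),sqrt( 6),  E,sqrt(  15),sqrt(19), 39, 39,95]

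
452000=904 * 500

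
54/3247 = 54/3247= 0.02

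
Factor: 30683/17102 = 61/34 = 2^( - 1)*17^(  -  1)*61^1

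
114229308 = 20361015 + 93868293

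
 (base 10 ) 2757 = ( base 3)10210010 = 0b101011000101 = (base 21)656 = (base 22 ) 5F7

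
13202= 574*23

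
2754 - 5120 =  - 2366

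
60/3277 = 60/3277  =  0.02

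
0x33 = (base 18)2f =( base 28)1n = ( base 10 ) 51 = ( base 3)1220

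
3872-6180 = -2308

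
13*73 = 949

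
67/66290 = 67/66290=0.00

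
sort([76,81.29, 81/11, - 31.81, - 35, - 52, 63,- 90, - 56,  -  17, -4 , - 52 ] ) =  [ - 90, - 56,  -  52, - 52, - 35, - 31.81 ,-17 ,-4, 81/11,63 , 76,81.29]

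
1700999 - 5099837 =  - 3398838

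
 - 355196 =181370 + -536566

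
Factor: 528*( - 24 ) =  - 12672 = - 2^7*3^2*11^1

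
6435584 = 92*69952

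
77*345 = 26565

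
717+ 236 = 953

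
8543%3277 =1989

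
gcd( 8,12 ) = 4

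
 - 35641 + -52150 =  - 87791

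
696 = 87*8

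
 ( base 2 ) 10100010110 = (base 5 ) 20202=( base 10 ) 1302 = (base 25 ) 222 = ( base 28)1IE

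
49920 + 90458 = 140378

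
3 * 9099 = 27297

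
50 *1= 50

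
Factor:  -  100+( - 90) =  - 190 = - 2^1*5^1*19^1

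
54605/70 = 10921/14 = 780.07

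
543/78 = 181/26 =6.96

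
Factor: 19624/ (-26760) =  - 3^( - 1)*5^( -1 )*  11^1 = - 11/15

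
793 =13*61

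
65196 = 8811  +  56385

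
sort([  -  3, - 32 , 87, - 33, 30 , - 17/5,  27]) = [ - 33,-32, -17/5, -3,  27 , 30, 87] 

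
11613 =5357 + 6256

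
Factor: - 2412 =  - 2^2*3^2 * 67^1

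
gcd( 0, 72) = 72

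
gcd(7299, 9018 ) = 9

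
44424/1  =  44424 = 44424.00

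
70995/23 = 70995/23  =  3086.74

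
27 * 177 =4779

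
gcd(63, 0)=63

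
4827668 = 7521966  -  2694298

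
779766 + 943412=1723178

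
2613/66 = 871/22 = 39.59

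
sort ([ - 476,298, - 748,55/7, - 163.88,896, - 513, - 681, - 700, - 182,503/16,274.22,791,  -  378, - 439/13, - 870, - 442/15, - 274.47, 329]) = [ - 870, - 748, - 700, - 681,-513, - 476, - 378, - 274.47, - 182, -163.88, - 439/13 , - 442/15, 55/7,503/16,274.22,298,329, 791, 896] 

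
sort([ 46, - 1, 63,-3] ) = [ - 3, - 1 , 46,  63 ] 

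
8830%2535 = 1225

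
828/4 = 207  =  207.00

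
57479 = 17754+39725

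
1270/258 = 4 + 119/129 = 4.92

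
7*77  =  539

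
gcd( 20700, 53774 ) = 46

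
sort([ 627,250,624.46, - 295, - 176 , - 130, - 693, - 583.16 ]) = [ - 693, - 583.16, - 295, - 176, - 130, 250, 624.46, 627] 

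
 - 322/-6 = 53 + 2/3  =  53.67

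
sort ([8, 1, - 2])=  [ - 2,1,8 ]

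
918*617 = 566406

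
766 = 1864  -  1098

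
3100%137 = 86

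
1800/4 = 450 = 450.00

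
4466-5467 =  - 1001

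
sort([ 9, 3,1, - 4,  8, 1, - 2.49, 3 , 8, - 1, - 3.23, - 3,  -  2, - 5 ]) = [ - 5, - 4, - 3.23, - 3, - 2.49 ,-2, - 1,1,1,3,3, 8,8, 9 ]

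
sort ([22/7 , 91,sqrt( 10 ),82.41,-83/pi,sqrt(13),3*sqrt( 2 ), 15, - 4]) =[ - 83/pi , - 4, 22/7,  sqrt(10 ),  sqrt ( 13),3*sqrt( 2),15,82.41,91 ]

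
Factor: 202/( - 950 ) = -5^(  -  2) * 19^( - 1 ) * 101^1 = - 101/475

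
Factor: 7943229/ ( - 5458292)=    - 2^ ( - 2)*3^2 *17^( - 1 )* 59^1*2137^1*11467^( - 1) = - 1134747/779756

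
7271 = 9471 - 2200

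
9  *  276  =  2484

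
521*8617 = 4489457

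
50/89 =50/89 = 0.56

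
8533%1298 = 745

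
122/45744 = 61/22872 = 0.00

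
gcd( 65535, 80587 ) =1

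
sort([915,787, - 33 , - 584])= [ - 584,-33,787, 915]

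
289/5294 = 289/5294  =  0.05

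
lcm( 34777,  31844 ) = 2643052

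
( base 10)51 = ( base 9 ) 56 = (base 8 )63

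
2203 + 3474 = 5677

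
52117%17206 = 499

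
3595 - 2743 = 852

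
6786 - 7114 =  - 328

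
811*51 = 41361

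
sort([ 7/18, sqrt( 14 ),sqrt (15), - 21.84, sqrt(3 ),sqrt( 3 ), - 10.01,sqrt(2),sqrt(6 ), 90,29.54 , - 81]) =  [-81,-21.84,-10.01,7/18,sqrt(2 ),sqrt(3 ),sqrt( 3),sqrt( 6),sqrt( 14 ),sqrt( 15), 29.54,90] 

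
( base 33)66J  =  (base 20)ghb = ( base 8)15137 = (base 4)1221133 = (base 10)6751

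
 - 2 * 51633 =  - 103266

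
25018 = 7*3574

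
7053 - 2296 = 4757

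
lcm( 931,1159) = 56791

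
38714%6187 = 1592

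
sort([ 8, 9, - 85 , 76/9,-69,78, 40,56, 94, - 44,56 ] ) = [ - 85, - 69,-44,8,76/9, 9, 40, 56, 56 , 78,94]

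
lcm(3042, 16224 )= 48672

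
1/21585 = 1/21585 = 0.00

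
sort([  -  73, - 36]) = [-73, - 36] 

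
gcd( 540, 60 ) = 60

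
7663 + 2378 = 10041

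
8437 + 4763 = 13200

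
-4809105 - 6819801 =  - 11628906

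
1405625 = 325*4325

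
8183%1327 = 221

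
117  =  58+59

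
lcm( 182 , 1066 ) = 7462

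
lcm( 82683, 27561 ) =82683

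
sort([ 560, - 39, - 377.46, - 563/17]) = [-377.46 ,-39,-563/17, 560 ]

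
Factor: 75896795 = 5^1*13^1 * 53^1*22031^1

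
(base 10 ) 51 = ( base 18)2f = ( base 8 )63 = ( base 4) 303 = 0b110011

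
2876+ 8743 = 11619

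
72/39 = 1 + 11/13 = 1.85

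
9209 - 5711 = 3498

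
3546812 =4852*731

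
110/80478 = 55/40239  =  0.00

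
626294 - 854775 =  - 228481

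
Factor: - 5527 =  - 5527^1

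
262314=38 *6903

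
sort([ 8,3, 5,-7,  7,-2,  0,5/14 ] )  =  [ - 7,  -  2,  0,5/14,3, 5,7,  8 ]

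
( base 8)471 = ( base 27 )BG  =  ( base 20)fd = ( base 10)313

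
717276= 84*8539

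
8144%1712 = 1296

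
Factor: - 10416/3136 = -2^( - 2)*3^1*7^( - 1)*31^1 = - 93/28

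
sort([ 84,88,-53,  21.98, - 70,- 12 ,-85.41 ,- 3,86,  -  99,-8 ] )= [ - 99, - 85.41, - 70, - 53,-12,-8, - 3, 21.98,  84, 86,88]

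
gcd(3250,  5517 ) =1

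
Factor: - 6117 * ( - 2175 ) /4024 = 2^ ( - 3 )*3^2 * 5^2*29^1*503^( - 1 )*2039^1 = 13304475/4024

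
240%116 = 8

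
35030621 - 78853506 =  - 43822885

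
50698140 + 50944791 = 101642931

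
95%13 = 4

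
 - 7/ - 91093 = 7/91093 = 0.00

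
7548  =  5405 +2143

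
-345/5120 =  - 69/1024 = -0.07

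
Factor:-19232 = - 2^5 * 601^1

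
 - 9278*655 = -6077090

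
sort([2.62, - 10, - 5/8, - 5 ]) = [-10,- 5, -5/8,2.62 ] 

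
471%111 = 27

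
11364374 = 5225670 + 6138704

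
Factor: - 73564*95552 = -2^8*53^1*347^1 * 1493^1 = -  7029187328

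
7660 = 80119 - 72459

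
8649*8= 69192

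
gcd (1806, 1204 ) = 602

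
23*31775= 730825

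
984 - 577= 407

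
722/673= 722/673 = 1.07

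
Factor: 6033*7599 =45844767 = 3^2*17^1*149^1 *2011^1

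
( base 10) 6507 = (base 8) 14553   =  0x196B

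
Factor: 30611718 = 2^1*3^2 * 1700651^1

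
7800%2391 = 627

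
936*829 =775944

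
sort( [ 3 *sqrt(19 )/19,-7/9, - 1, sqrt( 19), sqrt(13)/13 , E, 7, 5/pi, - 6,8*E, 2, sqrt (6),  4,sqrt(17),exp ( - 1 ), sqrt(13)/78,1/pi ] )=[ - 6, - 1, - 7/9 , sqrt(13)/78, sqrt( 13 ) /13,1/pi, exp( - 1 ),3*sqrt(19)/19,5/pi,2, sqrt( 6 ),E,4 , sqrt( 17),sqrt(19), 7,8*E]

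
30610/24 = 1275 + 5/12 = 1275.42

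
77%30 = 17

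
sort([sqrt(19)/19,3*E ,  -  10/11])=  [ - 10/11,sqrt( 19 )/19, 3*E] 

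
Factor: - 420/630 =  -2/3=- 2^1*3^( - 1)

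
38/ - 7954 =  - 1 + 3958/3977 = - 0.00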